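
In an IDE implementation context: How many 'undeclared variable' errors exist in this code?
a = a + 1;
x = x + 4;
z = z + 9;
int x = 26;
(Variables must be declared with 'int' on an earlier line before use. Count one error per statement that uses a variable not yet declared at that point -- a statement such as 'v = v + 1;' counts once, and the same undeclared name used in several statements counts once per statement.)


Scanning code line by line:
  Line 1: use 'a' -> ERROR (undeclared)
  Line 2: use 'x' -> ERROR (undeclared)
  Line 3: use 'z' -> ERROR (undeclared)
  Line 4: declare 'x' -> declared = ['x']
Total undeclared variable errors: 3

3


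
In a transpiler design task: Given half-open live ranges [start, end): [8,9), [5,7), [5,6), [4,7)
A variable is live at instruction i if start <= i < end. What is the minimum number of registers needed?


Live ranges:
  Var0: [8, 9)
  Var1: [5, 7)
  Var2: [5, 6)
  Var3: [4, 7)
Sweep-line events (position, delta, active):
  pos=4 start -> active=1
  pos=5 start -> active=2
  pos=5 start -> active=3
  pos=6 end -> active=2
  pos=7 end -> active=1
  pos=7 end -> active=0
  pos=8 start -> active=1
  pos=9 end -> active=0
Maximum simultaneous active: 3
Minimum registers needed: 3

3


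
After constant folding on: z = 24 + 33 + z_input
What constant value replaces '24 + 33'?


Identifying constant sub-expression:
  Original: z = 24 + 33 + z_input
  24 and 33 are both compile-time constants
  Evaluating: 24 + 33 = 57
  After folding: z = 57 + z_input

57


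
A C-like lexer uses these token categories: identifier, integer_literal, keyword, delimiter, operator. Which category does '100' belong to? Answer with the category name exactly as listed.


Token: '100'
Checking categories:
  identifier: no
  integer_literal: YES
  operator: no
  keyword: no
  delimiter: no
Category: integer_literal

integer_literal


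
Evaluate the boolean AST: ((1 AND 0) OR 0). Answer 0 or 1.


Step 1: Evaluate inner node
  1 AND 0 = 0
Step 2: Evaluate root node
  0 OR 0 = 0

0


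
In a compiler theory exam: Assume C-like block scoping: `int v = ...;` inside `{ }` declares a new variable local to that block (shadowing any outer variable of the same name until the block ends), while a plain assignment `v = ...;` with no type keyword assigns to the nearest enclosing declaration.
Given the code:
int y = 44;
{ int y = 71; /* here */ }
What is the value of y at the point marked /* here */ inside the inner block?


Analyzing scoping rules:
Outer scope: declares y = 44
Inner block: 'int y = 71;' declares a NEW y that shadows the outer one
Inside the block the inner declaration is in scope -> 71
Result: 71

71


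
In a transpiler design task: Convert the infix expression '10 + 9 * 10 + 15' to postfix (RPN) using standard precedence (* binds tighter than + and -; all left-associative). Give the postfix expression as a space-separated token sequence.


Applying the shunting-yard algorithm:
  Operand 10 -> output
  Push '+' onto operator stack -> op-stack: [+]
  Operand 9 -> output
  Push '*' onto operator stack -> op-stack: [+, *]
  Operand 10 -> output
  See '+' (prec 1); top '*' (prec 2) >= it -> pop '*' to output
  See '+' (prec 1); top '+' (prec 1) >= it -> pop '+' to output
  Push '+' onto operator stack -> op-stack: [+]
  Operand 15 -> output
  End of input: pop '+' to output
Postfix result: 10 9 10 * + 15 +

10 9 10 * + 15 +


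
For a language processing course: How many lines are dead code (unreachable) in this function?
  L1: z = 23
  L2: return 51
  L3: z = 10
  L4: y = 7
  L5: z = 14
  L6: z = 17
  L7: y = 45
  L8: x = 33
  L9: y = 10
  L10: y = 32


Analyzing control flow:
  L1: reachable (before return)
  L2: reachable (return statement)
  L3: DEAD (after return at L2)
  L4: DEAD (after return at L2)
  L5: DEAD (after return at L2)
  L6: DEAD (after return at L2)
  L7: DEAD (after return at L2)
  L8: DEAD (after return at L2)
  L9: DEAD (after return at L2)
  L10: DEAD (after return at L2)
Return at L2, total lines = 10
Dead lines: L3 through L10
Count: 8

8


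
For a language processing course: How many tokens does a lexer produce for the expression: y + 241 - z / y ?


Scanning 'y + 241 - z / y'
Token 1: 'y' -> identifier
Token 2: '+' -> operator
Token 3: '241' -> integer_literal
Token 4: '-' -> operator
Token 5: 'z' -> identifier
Token 6: '/' -> operator
Token 7: 'y' -> identifier
Total tokens: 7

7


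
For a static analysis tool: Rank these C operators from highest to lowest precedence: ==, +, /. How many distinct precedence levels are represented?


Looking up precedence for each operator:
  == -> precedence 3
  + -> precedence 5
  / -> precedence 6
Sorted highest to lowest: /, +, ==
Distinct precedence values: [6, 5, 3]
Number of distinct levels: 3

3


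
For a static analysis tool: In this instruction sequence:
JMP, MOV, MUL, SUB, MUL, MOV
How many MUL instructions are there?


Scanning instruction sequence for MUL:
  Position 1: JMP
  Position 2: MOV
  Position 3: MUL <- MATCH
  Position 4: SUB
  Position 5: MUL <- MATCH
  Position 6: MOV
Matches at positions: [3, 5]
Total MUL count: 2

2


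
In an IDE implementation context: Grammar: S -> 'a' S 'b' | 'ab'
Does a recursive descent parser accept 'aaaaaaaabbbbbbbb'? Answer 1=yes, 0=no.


Grammar accepts strings of the form a^n b^n (n >= 1)
Word: 'aaaaaaaabbbbbbbb'
Counting: 8 a's and 8 b's
Check: 8 == 8? Yes
Derivation (S -> aSb applied 7 time(s), then S -> ab): S => aSb => aaSbb => aaaSbbb => aaaaSbbbb => aaaaaSbbbbb => aaaaaaSbbbbbb => aaaaaaaSbbbbbbb => aaaaaaaabbbbbbbb
Accepted

1


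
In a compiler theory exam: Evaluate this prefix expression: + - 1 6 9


Parsing prefix expression: + - 1 6 9
Step 1: Innermost operation '- 1 6'
  1 - 6 = -5
Step 2: Outer operation '+ [-5] 9'
  -5 + 9 = 4

4


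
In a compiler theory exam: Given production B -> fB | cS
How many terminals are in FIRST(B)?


Production: B -> fB | cS
Examining each alternative for leading terminals:
  B -> fB : first terminal = 'f'
  B -> cS : first terminal = 'c'
FIRST(B) = {c, f}
Count: 2

2


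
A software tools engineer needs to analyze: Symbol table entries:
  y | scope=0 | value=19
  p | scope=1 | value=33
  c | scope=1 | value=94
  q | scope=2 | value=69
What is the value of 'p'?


Searching symbol table for 'p':
  y | scope=0 | value=19
  p | scope=1 | value=33 <- MATCH
  c | scope=1 | value=94
  q | scope=2 | value=69
Found 'p' at scope 1 with value 33

33


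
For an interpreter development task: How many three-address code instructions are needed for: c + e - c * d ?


Expression: c + e - c * d
Generating three-address code (respecting * over +/- precedence):
  Instruction 1: t1 = c * d
  Instruction 2: t2 = c + e
  Instruction 3: t3 = t2 - t1
Total instructions: 3

3


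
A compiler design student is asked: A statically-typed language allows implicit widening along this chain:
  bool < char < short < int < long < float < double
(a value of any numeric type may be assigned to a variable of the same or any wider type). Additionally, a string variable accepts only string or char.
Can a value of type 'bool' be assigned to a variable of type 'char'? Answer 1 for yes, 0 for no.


Target variable type: char
Source value type: bool
Numeric ranks: bool=0, char=1
Widening allowed iff rank(source) <= rank(target): 0 <= 1? Yes
Result: 1

1


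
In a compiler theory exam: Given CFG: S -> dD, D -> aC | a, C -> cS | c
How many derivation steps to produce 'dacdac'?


Grammar: S -> dD, D -> aC | a, C -> cS | c
Deriving 'dacdac':
Step 1: S -> dD => dD
Step 2: D -> aC => daC
Step 3: C -> cS => dacS
Step 4: S -> dD => dacdD
Step 5: D -> aC => dacdaC
Step 6: C -> c => dacdac
Total derivation steps: 6

6


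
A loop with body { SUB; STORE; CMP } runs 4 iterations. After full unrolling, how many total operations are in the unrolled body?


Loop body operations: SUB, STORE, CMP (3 ops per iteration)
Unrolling 4 iterations:
  Iteration 1: SUB, STORE, CMP (3 ops)
  Iteration 2: SUB, STORE, CMP (3 ops)
  Iteration 3: SUB, STORE, CMP (3 ops)
  Iteration 4: SUB, STORE, CMP (3 ops)
Total: 4 iterations * 3 ops/iter = 12 operations

12


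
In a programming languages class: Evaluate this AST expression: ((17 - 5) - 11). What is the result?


Expression: ((17 - 5) - 11)
Evaluating step by step:
  17 - 5 = 12
  12 - 11 = 1
Result: 1

1


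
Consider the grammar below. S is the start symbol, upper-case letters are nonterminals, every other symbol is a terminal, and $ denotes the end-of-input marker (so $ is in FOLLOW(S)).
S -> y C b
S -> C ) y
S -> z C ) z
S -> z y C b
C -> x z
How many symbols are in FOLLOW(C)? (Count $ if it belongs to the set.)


S is the start symbol and does not occur in any rule body, so FOLLOW(S) = {$}.
Examining every occurrence of C in a rule body:
  S -> y C b : C is followed by terminal 'b' -> add 'b'
  S -> C ) y : C is followed by terminal ')' -> add ')'
  S -> z C ) z : C is followed by terminal ')' -> add ')' (already in the set)
  S -> z y C b : C is followed by terminal 'b' -> add 'b' (already in the set)
  C -> x z : C does not occur in the body -> contributes nothing
FOLLOW(C) = {), b}
Count: 2

2


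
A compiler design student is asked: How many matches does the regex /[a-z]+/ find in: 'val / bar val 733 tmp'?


Pattern: /[a-z]+/ (identifiers)
Input: 'val / bar val 733 tmp'
Scanning for matches:
  Match 1: 'val'
  Match 2: 'bar'
  Match 3: 'val'
  Match 4: 'tmp'
Total matches: 4

4


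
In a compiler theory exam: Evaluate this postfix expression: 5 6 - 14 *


Processing tokens left to right:
Push 5, Push 6
Pop 5 and 6, compute 5 - 6 = -1, push -1
Push 14
Pop -1 and 14, compute -1 * 14 = -14, push -14
Stack result: -14

-14


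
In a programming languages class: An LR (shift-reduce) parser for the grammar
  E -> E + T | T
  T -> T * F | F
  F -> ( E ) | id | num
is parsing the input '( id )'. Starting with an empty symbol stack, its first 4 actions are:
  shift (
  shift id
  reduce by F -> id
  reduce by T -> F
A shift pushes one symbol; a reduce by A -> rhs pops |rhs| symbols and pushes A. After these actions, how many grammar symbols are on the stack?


Tracking the symbol stack through each action:
  Action 1: shift '(' : push -> stack = [(] (size 1)
  Action 2: shift 'id' : push -> stack = [(, id] (size 2)
  Action 3: reduce by F -> id : pop 1, push F -> stack = [(, F] (size 2)
  Action 4: reduce by T -> F : pop 1, push T -> stack = [(, T] (size 2)
Final stack size: 2

2


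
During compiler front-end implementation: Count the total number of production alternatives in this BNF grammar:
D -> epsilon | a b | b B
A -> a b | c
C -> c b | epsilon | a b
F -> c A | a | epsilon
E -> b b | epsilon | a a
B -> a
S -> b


Counting alternatives per rule:
  D: 3 alternative(s)
  A: 2 alternative(s)
  C: 3 alternative(s)
  F: 3 alternative(s)
  E: 3 alternative(s)
  B: 1 alternative(s)
  S: 1 alternative(s)
Sum: 3 + 2 + 3 + 3 + 3 + 1 + 1 = 16

16


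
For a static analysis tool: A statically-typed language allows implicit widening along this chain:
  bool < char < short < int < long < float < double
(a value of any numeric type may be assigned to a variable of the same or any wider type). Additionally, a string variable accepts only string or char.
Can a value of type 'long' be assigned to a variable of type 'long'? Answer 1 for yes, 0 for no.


Target variable type: long
Source value type: long
Numeric ranks: long=4, long=4
Widening allowed iff rank(source) <= rank(target): 4 <= 4? Yes
Result: 1

1


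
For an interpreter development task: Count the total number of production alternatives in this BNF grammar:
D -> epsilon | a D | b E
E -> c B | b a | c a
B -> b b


Counting alternatives per rule:
  D: 3 alternative(s)
  E: 3 alternative(s)
  B: 1 alternative(s)
Sum: 3 + 3 + 1 = 7

7


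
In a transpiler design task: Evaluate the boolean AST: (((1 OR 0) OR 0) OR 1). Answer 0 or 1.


Step 1: Evaluate inner node
  1 OR 0 = 1
Step 2: Evaluate next node
  1 OR 0 = 1
Step 3: Evaluate root node
  1 OR 1 = 1

1


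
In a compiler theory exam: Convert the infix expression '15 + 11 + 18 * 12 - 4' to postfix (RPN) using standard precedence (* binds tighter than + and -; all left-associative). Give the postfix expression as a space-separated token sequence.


Applying the shunting-yard algorithm:
  Operand 15 -> output
  Push '+' onto operator stack -> op-stack: [+]
  Operand 11 -> output
  See '+' (prec 1); top '+' (prec 1) >= it -> pop '+' to output
  Push '+' onto operator stack -> op-stack: [+]
  Operand 18 -> output
  Push '*' onto operator stack -> op-stack: [+, *]
  Operand 12 -> output
  See '-' (prec 1); top '*' (prec 2) >= it -> pop '*' to output
  See '-' (prec 1); top '+' (prec 1) >= it -> pop '+' to output
  Push '-' onto operator stack -> op-stack: [-]
  Operand 4 -> output
  End of input: pop '-' to output
Postfix result: 15 11 + 18 12 * + 4 -

15 11 + 18 12 * + 4 -


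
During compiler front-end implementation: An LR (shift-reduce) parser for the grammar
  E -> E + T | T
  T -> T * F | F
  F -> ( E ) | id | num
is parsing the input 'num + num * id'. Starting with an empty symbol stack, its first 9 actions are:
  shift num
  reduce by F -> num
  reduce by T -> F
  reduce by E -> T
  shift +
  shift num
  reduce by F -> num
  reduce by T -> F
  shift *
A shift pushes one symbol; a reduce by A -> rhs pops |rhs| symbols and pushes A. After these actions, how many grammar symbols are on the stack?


Tracking the symbol stack through each action:
  Action 1: shift 'num' : push -> stack = [num] (size 1)
  Action 2: reduce by F -> num : pop 1, push F -> stack = [F] (size 1)
  Action 3: reduce by T -> F : pop 1, push T -> stack = [T] (size 1)
  Action 4: reduce by E -> T : pop 1, push E -> stack = [E] (size 1)
  Action 5: shift '+' : push -> stack = [E, +] (size 2)
  Action 6: shift 'num' : push -> stack = [E, +, num] (size 3)
  Action 7: reduce by F -> num : pop 1, push F -> stack = [E, +, F] (size 3)
  Action 8: reduce by T -> F : pop 1, push T -> stack = [E, +, T] (size 3)
  Action 9: shift '*' : push -> stack = [E, +, T, *] (size 4)
Final stack size: 4

4


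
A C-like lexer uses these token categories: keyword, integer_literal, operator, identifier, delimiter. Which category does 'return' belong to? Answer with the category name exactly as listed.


Token: 'return'
Checking categories:
  identifier: no
  integer_literal: no
  operator: no
  keyword: YES
  delimiter: no
Category: keyword

keyword


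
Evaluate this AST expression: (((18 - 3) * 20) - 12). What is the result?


Expression: (((18 - 3) * 20) - 12)
Evaluating step by step:
  18 - 3 = 15
  15 * 20 = 300
  300 - 12 = 288
Result: 288

288


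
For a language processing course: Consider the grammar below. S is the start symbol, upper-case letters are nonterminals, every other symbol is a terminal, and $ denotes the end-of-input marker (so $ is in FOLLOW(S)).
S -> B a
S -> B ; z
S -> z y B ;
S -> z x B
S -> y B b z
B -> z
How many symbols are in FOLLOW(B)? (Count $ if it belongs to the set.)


S is the start symbol and does not occur in any rule body, so FOLLOW(S) = {$}.
Examining every occurrence of B in a rule body:
  S -> B a : B is followed by terminal 'a' -> add 'a'
  S -> B ; z : B is followed by terminal ';' -> add ';'
  S -> z y B ; : B is followed by terminal ';' -> add ';' (already in the set)
  S -> z x B : B is at the right end -> add FOLLOW(S) = {$}
  S -> y B b z : B is followed by terminal 'b' -> add 'b'
  B -> z : B does not occur in the body -> contributes nothing
FOLLOW(B) = {;, a, b, $}
Count: 4

4


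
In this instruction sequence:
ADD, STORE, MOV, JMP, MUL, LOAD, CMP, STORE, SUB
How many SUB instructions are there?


Scanning instruction sequence for SUB:
  Position 1: ADD
  Position 2: STORE
  Position 3: MOV
  Position 4: JMP
  Position 5: MUL
  Position 6: LOAD
  Position 7: CMP
  Position 8: STORE
  Position 9: SUB <- MATCH
Matches at positions: [9]
Total SUB count: 1

1


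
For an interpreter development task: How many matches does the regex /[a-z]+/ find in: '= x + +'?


Pattern: /[a-z]+/ (identifiers)
Input: '= x + +'
Scanning for matches:
  Match 1: 'x'
Total matches: 1

1


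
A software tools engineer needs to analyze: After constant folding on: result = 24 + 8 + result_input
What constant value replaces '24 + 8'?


Identifying constant sub-expression:
  Original: result = 24 + 8 + result_input
  24 and 8 are both compile-time constants
  Evaluating: 24 + 8 = 32
  After folding: result = 32 + result_input

32


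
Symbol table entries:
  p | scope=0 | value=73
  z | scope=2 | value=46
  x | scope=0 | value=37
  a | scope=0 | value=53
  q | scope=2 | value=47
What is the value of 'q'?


Searching symbol table for 'q':
  p | scope=0 | value=73
  z | scope=2 | value=46
  x | scope=0 | value=37
  a | scope=0 | value=53
  q | scope=2 | value=47 <- MATCH
Found 'q' at scope 2 with value 47

47


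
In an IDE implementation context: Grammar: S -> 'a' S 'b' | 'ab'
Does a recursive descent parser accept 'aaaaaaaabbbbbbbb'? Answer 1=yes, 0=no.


Grammar accepts strings of the form a^n b^n (n >= 1)
Word: 'aaaaaaaabbbbbbbb'
Counting: 8 a's and 8 b's
Check: 8 == 8? Yes
Derivation (S -> aSb applied 7 time(s), then S -> ab): S => aSb => aaSbb => aaaSbbb => aaaaSbbbb => aaaaaSbbbbb => aaaaaaSbbbbbb => aaaaaaaSbbbbbbb => aaaaaaaabbbbbbbb
Accepted

1


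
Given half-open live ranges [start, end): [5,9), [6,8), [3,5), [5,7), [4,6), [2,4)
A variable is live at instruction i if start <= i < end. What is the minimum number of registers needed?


Live ranges:
  Var0: [5, 9)
  Var1: [6, 8)
  Var2: [3, 5)
  Var3: [5, 7)
  Var4: [4, 6)
  Var5: [2, 4)
Sweep-line events (position, delta, active):
  pos=2 start -> active=1
  pos=3 start -> active=2
  pos=4 end -> active=1
  pos=4 start -> active=2
  pos=5 end -> active=1
  pos=5 start -> active=2
  pos=5 start -> active=3
  pos=6 end -> active=2
  pos=6 start -> active=3
  pos=7 end -> active=2
  pos=8 end -> active=1
  pos=9 end -> active=0
Maximum simultaneous active: 3
Minimum registers needed: 3

3


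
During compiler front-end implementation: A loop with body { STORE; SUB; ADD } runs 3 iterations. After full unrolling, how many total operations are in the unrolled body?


Loop body operations: STORE, SUB, ADD (3 ops per iteration)
Unrolling 3 iterations:
  Iteration 1: STORE, SUB, ADD (3 ops)
  Iteration 2: STORE, SUB, ADD (3 ops)
  Iteration 3: STORE, SUB, ADD (3 ops)
Total: 3 iterations * 3 ops/iter = 9 operations

9


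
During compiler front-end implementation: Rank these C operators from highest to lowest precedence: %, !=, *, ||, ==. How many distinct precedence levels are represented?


Looking up precedence for each operator:
  % -> precedence 6
  != -> precedence 3
  * -> precedence 6
  || -> precedence 1
  == -> precedence 3
Sorted highest to lowest: %, *, !=, ==, ||
Distinct precedence values: [6, 3, 1]
Number of distinct levels: 3

3


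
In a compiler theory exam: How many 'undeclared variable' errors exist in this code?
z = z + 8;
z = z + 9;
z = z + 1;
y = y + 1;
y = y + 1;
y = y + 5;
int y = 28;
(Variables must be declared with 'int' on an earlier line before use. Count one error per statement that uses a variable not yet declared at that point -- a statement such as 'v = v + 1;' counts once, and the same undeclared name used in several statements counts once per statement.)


Scanning code line by line:
  Line 1: use 'z' -> ERROR (undeclared)
  Line 2: use 'z' -> ERROR (undeclared)
  Line 3: use 'z' -> ERROR (undeclared)
  Line 4: use 'y' -> ERROR (undeclared)
  Line 5: use 'y' -> ERROR (undeclared)
  Line 6: use 'y' -> ERROR (undeclared)
  Line 7: declare 'y' -> declared = ['y']
Total undeclared variable errors: 6

6


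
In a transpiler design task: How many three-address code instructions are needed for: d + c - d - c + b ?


Expression: d + c - d - c + b
Generating three-address code (respecting * over +/- precedence):
  Instruction 1: t1 = d + c
  Instruction 2: t2 = t1 - d
  Instruction 3: t3 = t2 - c
  Instruction 4: t4 = t3 + b
Total instructions: 4

4


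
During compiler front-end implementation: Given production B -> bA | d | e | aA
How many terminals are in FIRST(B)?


Production: B -> bA | d | e | aA
Examining each alternative for leading terminals:
  B -> bA : first terminal = 'b'
  B -> d : first terminal = 'd'
  B -> e : first terminal = 'e'
  B -> aA : first terminal = 'a'
FIRST(B) = {a, b, d, e}
Count: 4

4


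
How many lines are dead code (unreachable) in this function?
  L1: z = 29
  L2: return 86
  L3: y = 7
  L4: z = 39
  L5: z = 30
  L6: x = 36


Analyzing control flow:
  L1: reachable (before return)
  L2: reachable (return statement)
  L3: DEAD (after return at L2)
  L4: DEAD (after return at L2)
  L5: DEAD (after return at L2)
  L6: DEAD (after return at L2)
Return at L2, total lines = 6
Dead lines: L3 through L6
Count: 4

4


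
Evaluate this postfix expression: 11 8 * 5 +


Processing tokens left to right:
Push 11, Push 8
Pop 11 and 8, compute 11 * 8 = 88, push 88
Push 5
Pop 88 and 5, compute 88 + 5 = 93, push 93
Stack result: 93

93


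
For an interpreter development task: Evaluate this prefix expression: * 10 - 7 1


Parsing prefix expression: * 10 - 7 1
Step 1: Innermost operation '- 7 1'
  7 - 1 = 6
Step 2: Outer operation '* 10 [6]'
  10 * 6 = 60

60


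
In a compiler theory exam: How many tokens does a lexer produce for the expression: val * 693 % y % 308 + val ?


Scanning 'val * 693 % y % 308 + val'
Token 1: 'val' -> identifier
Token 2: '*' -> operator
Token 3: '693' -> integer_literal
Token 4: '%' -> operator
Token 5: 'y' -> identifier
Token 6: '%' -> operator
Token 7: '308' -> integer_literal
Token 8: '+' -> operator
Token 9: 'val' -> identifier
Total tokens: 9

9


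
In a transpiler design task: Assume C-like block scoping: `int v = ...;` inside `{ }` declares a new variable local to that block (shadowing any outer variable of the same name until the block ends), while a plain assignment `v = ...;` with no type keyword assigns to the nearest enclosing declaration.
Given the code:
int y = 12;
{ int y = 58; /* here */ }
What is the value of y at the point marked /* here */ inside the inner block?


Analyzing scoping rules:
Outer scope: declares y = 12
Inner block: 'int y = 58;' declares a NEW y that shadows the outer one
Inside the block the inner declaration is in scope -> 58
Result: 58

58


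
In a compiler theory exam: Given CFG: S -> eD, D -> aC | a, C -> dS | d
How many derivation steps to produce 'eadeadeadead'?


Grammar: S -> eD, D -> aC | a, C -> dS | d
Deriving 'eadeadeadead':
Step 1: S -> eD => eD
Step 2: D -> aC => eaC
Step 3: C -> dS => eadS
Step 4: S -> eD => eadeD
Step 5: D -> aC => eadeaC
Step 6: C -> dS => eadeadS
Step 7: S -> eD => eadeadeD
Step 8: D -> aC => eadeadeaC
Step 9: C -> dS => eadeadeadS
Step 10: S -> eD => eadeadeadeD
Step 11: D -> aC => eadeadeadeaC
Step 12: C -> d => eadeadeadead
Total derivation steps: 12

12


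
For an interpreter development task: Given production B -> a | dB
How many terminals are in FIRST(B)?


Production: B -> a | dB
Examining each alternative for leading terminals:
  B -> a : first terminal = 'a'
  B -> dB : first terminal = 'd'
FIRST(B) = {a, d}
Count: 2

2


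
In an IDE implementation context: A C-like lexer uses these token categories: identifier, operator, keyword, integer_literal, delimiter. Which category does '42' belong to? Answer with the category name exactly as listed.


Token: '42'
Checking categories:
  identifier: no
  integer_literal: YES
  operator: no
  keyword: no
  delimiter: no
Category: integer_literal

integer_literal


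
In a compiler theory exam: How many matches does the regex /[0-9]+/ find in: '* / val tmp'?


Pattern: /[0-9]+/ (int literals)
Input: '* / val tmp'
Scanning for matches:
Total matches: 0

0


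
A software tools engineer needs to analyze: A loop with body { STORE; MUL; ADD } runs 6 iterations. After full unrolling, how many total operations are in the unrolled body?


Loop body operations: STORE, MUL, ADD (3 ops per iteration)
Unrolling 6 iterations:
  Iteration 1: STORE, MUL, ADD (3 ops)
  Iteration 2: STORE, MUL, ADD (3 ops)
  Iteration 3: STORE, MUL, ADD (3 ops)
  Iteration 4: STORE, MUL, ADD (3 ops)
  Iteration 5: STORE, MUL, ADD (3 ops)
  Iteration 6: STORE, MUL, ADD (3 ops)
Total: 6 iterations * 3 ops/iter = 18 operations

18


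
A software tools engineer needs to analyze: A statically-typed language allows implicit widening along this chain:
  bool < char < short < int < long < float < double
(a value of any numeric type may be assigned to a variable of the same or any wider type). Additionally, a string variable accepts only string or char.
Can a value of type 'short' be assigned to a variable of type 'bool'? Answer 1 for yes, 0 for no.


Target variable type: bool
Source value type: short
Numeric ranks: short=2, bool=0
Widening allowed iff rank(source) <= rank(target): 2 <= 0? No
Result: 0

0


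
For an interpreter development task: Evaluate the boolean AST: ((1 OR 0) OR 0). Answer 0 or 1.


Step 1: Evaluate inner node
  1 OR 0 = 1
Step 2: Evaluate root node
  1 OR 0 = 1

1


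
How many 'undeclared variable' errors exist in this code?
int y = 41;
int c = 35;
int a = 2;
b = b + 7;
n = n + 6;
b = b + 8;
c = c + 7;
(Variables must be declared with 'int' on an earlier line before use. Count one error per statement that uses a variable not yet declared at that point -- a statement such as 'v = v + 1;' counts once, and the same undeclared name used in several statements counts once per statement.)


Scanning code line by line:
  Line 1: declare 'y' -> declared = ['y']
  Line 2: declare 'c' -> declared = ['c', 'y']
  Line 3: declare 'a' -> declared = ['a', 'c', 'y']
  Line 4: use 'b' -> ERROR (undeclared)
  Line 5: use 'n' -> ERROR (undeclared)
  Line 6: use 'b' -> ERROR (undeclared)
  Line 7: use 'c' -> OK (declared)
Total undeclared variable errors: 3

3


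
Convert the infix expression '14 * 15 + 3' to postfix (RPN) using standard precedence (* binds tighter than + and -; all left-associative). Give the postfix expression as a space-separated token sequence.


Applying the shunting-yard algorithm:
  Operand 14 -> output
  Push '*' onto operator stack -> op-stack: [*]
  Operand 15 -> output
  See '+' (prec 1); top '*' (prec 2) >= it -> pop '*' to output
  Push '+' onto operator stack -> op-stack: [+]
  Operand 3 -> output
  End of input: pop '+' to output
Postfix result: 14 15 * 3 +

14 15 * 3 +


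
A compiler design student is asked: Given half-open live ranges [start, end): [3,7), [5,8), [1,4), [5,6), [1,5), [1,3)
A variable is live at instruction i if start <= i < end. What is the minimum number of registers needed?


Live ranges:
  Var0: [3, 7)
  Var1: [5, 8)
  Var2: [1, 4)
  Var3: [5, 6)
  Var4: [1, 5)
  Var5: [1, 3)
Sweep-line events (position, delta, active):
  pos=1 start -> active=1
  pos=1 start -> active=2
  pos=1 start -> active=3
  pos=3 end -> active=2
  pos=3 start -> active=3
  pos=4 end -> active=2
  pos=5 end -> active=1
  pos=5 start -> active=2
  pos=5 start -> active=3
  pos=6 end -> active=2
  pos=7 end -> active=1
  pos=8 end -> active=0
Maximum simultaneous active: 3
Minimum registers needed: 3

3


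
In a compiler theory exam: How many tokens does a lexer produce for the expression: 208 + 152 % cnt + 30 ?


Scanning '208 + 152 % cnt + 30'
Token 1: '208' -> integer_literal
Token 2: '+' -> operator
Token 3: '152' -> integer_literal
Token 4: '%' -> operator
Token 5: 'cnt' -> identifier
Token 6: '+' -> operator
Token 7: '30' -> integer_literal
Total tokens: 7

7


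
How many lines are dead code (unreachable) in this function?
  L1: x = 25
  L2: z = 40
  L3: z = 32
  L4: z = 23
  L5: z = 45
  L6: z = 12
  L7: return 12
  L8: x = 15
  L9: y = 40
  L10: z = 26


Analyzing control flow:
  L1: reachable (before return)
  L2: reachable (before return)
  L3: reachable (before return)
  L4: reachable (before return)
  L5: reachable (before return)
  L6: reachable (before return)
  L7: reachable (return statement)
  L8: DEAD (after return at L7)
  L9: DEAD (after return at L7)
  L10: DEAD (after return at L7)
Return at L7, total lines = 10
Dead lines: L8 through L10
Count: 3

3


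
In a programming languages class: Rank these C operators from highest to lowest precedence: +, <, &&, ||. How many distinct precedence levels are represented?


Looking up precedence for each operator:
  + -> precedence 5
  < -> precedence 4
  && -> precedence 2
  || -> precedence 1
Sorted highest to lowest: +, <, &&, ||
Distinct precedence values: [5, 4, 2, 1]
Number of distinct levels: 4

4


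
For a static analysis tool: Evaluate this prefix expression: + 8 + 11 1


Parsing prefix expression: + 8 + 11 1
Step 1: Innermost operation '+ 11 1'
  11 + 1 = 12
Step 2: Outer operation '+ 8 [12]'
  8 + 12 = 20

20


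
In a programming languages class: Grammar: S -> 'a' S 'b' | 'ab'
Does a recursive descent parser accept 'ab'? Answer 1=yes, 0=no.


Grammar accepts strings of the form a^n b^n (n >= 1)
Word: 'ab'
Counting: 1 a's and 1 b's
Check: 1 == 1? Yes
Derivation (S -> aSb applied 0 time(s), then S -> ab): S => ab
Accepted

1


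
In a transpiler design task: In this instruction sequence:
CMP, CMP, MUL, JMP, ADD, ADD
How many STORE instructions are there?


Scanning instruction sequence for STORE:
  Position 1: CMP
  Position 2: CMP
  Position 3: MUL
  Position 4: JMP
  Position 5: ADD
  Position 6: ADD
Matches at positions: []
Total STORE count: 0

0


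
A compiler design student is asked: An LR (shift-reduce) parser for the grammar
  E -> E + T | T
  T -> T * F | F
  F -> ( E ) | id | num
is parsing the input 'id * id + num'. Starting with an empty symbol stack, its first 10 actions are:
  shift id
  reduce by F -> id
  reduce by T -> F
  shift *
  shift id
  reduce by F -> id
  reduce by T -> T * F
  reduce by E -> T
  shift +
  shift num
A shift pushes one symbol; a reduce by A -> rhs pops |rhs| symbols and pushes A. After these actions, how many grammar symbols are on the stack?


Tracking the symbol stack through each action:
  Action 1: shift 'id' : push -> stack = [id] (size 1)
  Action 2: reduce by F -> id : pop 1, push F -> stack = [F] (size 1)
  Action 3: reduce by T -> F : pop 1, push T -> stack = [T] (size 1)
  Action 4: shift '*' : push -> stack = [T, *] (size 2)
  Action 5: shift 'id' : push -> stack = [T, *, id] (size 3)
  Action 6: reduce by F -> id : pop 1, push F -> stack = [T, *, F] (size 3)
  Action 7: reduce by T -> T * F : pop 3, push T -> stack = [T] (size 1)
  Action 8: reduce by E -> T : pop 1, push E -> stack = [E] (size 1)
  Action 9: shift '+' : push -> stack = [E, +] (size 2)
  Action 10: shift 'num' : push -> stack = [E, +, num] (size 3)
Final stack size: 3

3


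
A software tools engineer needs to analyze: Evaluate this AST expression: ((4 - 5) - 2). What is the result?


Expression: ((4 - 5) - 2)
Evaluating step by step:
  4 - 5 = -1
  -1 - 2 = -3
Result: -3

-3


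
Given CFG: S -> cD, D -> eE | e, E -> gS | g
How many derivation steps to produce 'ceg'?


Grammar: S -> cD, D -> eE | e, E -> gS | g
Deriving 'ceg':
Step 1: S -> cD => cD
Step 2: D -> eE => ceE
Step 3: E -> g => ceg
Total derivation steps: 3

3


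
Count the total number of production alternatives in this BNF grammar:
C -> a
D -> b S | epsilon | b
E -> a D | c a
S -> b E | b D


Counting alternatives per rule:
  C: 1 alternative(s)
  D: 3 alternative(s)
  E: 2 alternative(s)
  S: 2 alternative(s)
Sum: 1 + 3 + 2 + 2 = 8

8


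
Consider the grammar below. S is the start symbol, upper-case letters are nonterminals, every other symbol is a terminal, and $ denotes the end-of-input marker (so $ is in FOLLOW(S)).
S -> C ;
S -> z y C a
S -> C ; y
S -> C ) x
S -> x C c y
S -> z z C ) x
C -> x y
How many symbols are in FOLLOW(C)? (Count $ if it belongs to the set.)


S is the start symbol and does not occur in any rule body, so FOLLOW(S) = {$}.
Examining every occurrence of C in a rule body:
  S -> C ; : C is followed by terminal ';' -> add ';'
  S -> z y C a : C is followed by terminal 'a' -> add 'a'
  S -> C ; y : C is followed by terminal ';' -> add ';' (already in the set)
  S -> C ) x : C is followed by terminal ')' -> add ')'
  S -> x C c y : C is followed by terminal 'c' -> add 'c'
  S -> z z C ) x : C is followed by terminal ')' -> add ')' (already in the set)
  C -> x y : C does not occur in the body -> contributes nothing
FOLLOW(C) = {), ;, a, c}
Count: 4

4


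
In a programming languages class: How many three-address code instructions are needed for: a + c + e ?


Expression: a + c + e
Generating three-address code (respecting * over +/- precedence):
  Instruction 1: t1 = a + c
  Instruction 2: t2 = t1 + e
Total instructions: 2

2


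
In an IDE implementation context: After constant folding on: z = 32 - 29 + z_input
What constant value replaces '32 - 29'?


Identifying constant sub-expression:
  Original: z = 32 - 29 + z_input
  32 and 29 are both compile-time constants
  Evaluating: 32 - 29 = 3
  After folding: z = 3 + z_input

3


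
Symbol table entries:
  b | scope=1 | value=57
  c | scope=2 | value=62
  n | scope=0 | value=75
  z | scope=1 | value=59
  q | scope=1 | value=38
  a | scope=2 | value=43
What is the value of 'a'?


Searching symbol table for 'a':
  b | scope=1 | value=57
  c | scope=2 | value=62
  n | scope=0 | value=75
  z | scope=1 | value=59
  q | scope=1 | value=38
  a | scope=2 | value=43 <- MATCH
Found 'a' at scope 2 with value 43

43


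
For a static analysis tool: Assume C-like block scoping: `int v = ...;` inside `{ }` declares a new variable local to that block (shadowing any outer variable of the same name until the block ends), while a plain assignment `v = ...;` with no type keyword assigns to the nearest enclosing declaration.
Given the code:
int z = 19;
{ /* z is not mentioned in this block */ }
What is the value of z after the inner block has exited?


Analyzing scoping rules:
Outer scope: declares z = 19
Inner block: z is neither redeclared nor assigned -> unchanged
After the block -> 19
Result: 19

19


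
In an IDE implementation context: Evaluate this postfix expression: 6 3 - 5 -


Processing tokens left to right:
Push 6, Push 3
Pop 6 and 3, compute 6 - 3 = 3, push 3
Push 5
Pop 3 and 5, compute 3 - 5 = -2, push -2
Stack result: -2

-2


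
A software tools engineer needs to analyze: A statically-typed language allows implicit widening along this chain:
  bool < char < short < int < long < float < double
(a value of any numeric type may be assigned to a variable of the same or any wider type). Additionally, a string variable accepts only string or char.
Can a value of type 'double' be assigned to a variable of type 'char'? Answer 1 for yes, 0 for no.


Target variable type: char
Source value type: double
Numeric ranks: double=6, char=1
Widening allowed iff rank(source) <= rank(target): 6 <= 1? No
Result: 0

0


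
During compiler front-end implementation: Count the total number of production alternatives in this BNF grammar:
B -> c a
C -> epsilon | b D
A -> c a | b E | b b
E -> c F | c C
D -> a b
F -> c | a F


Counting alternatives per rule:
  B: 1 alternative(s)
  C: 2 alternative(s)
  A: 3 alternative(s)
  E: 2 alternative(s)
  D: 1 alternative(s)
  F: 2 alternative(s)
Sum: 1 + 2 + 3 + 2 + 1 + 2 = 11

11


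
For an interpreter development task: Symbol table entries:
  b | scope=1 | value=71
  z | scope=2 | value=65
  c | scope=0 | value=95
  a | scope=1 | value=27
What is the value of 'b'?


Searching symbol table for 'b':
  b | scope=1 | value=71 <- MATCH
  z | scope=2 | value=65
  c | scope=0 | value=95
  a | scope=1 | value=27
Found 'b' at scope 1 with value 71

71


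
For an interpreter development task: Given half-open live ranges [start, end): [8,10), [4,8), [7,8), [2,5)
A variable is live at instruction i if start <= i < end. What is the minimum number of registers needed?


Live ranges:
  Var0: [8, 10)
  Var1: [4, 8)
  Var2: [7, 8)
  Var3: [2, 5)
Sweep-line events (position, delta, active):
  pos=2 start -> active=1
  pos=4 start -> active=2
  pos=5 end -> active=1
  pos=7 start -> active=2
  pos=8 end -> active=1
  pos=8 end -> active=0
  pos=8 start -> active=1
  pos=10 end -> active=0
Maximum simultaneous active: 2
Minimum registers needed: 2

2


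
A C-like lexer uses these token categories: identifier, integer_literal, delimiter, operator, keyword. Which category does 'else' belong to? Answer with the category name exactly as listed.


Token: 'else'
Checking categories:
  identifier: no
  integer_literal: no
  operator: no
  keyword: YES
  delimiter: no
Category: keyword

keyword


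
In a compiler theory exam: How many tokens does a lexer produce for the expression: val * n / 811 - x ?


Scanning 'val * n / 811 - x'
Token 1: 'val' -> identifier
Token 2: '*' -> operator
Token 3: 'n' -> identifier
Token 4: '/' -> operator
Token 5: '811' -> integer_literal
Token 6: '-' -> operator
Token 7: 'x' -> identifier
Total tokens: 7

7


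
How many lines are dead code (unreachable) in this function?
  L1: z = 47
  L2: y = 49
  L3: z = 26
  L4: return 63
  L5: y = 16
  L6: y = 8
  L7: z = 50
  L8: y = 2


Analyzing control flow:
  L1: reachable (before return)
  L2: reachable (before return)
  L3: reachable (before return)
  L4: reachable (return statement)
  L5: DEAD (after return at L4)
  L6: DEAD (after return at L4)
  L7: DEAD (after return at L4)
  L8: DEAD (after return at L4)
Return at L4, total lines = 8
Dead lines: L5 through L8
Count: 4

4


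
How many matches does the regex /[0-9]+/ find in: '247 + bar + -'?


Pattern: /[0-9]+/ (int literals)
Input: '247 + bar + -'
Scanning for matches:
  Match 1: '247'
Total matches: 1

1


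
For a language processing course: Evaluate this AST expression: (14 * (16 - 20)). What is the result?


Expression: (14 * (16 - 20))
Evaluating step by step:
  16 - 20 = -4
  14 * -4 = -56
Result: -56

-56


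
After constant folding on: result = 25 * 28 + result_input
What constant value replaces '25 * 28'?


Identifying constant sub-expression:
  Original: result = 25 * 28 + result_input
  25 and 28 are both compile-time constants
  Evaluating: 25 * 28 = 700
  After folding: result = 700 + result_input

700


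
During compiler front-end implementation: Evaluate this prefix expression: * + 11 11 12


Parsing prefix expression: * + 11 11 12
Step 1: Innermost operation '+ 11 11'
  11 + 11 = 22
Step 2: Outer operation '* [22] 12'
  22 * 12 = 264

264


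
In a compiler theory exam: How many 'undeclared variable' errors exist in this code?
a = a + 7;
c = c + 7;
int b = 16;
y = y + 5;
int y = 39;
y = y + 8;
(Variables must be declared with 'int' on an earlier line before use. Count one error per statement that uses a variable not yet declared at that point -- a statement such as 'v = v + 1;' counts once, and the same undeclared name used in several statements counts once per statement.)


Scanning code line by line:
  Line 1: use 'a' -> ERROR (undeclared)
  Line 2: use 'c' -> ERROR (undeclared)
  Line 3: declare 'b' -> declared = ['b']
  Line 4: use 'y' -> ERROR (undeclared)
  Line 5: declare 'y' -> declared = ['b', 'y']
  Line 6: use 'y' -> OK (declared)
Total undeclared variable errors: 3

3


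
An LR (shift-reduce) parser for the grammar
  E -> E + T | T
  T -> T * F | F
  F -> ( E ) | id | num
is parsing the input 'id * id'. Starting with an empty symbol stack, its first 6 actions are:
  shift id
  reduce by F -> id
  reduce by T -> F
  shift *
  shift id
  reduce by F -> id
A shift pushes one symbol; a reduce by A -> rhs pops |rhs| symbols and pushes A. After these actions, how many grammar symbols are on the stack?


Tracking the symbol stack through each action:
  Action 1: shift 'id' : push -> stack = [id] (size 1)
  Action 2: reduce by F -> id : pop 1, push F -> stack = [F] (size 1)
  Action 3: reduce by T -> F : pop 1, push T -> stack = [T] (size 1)
  Action 4: shift '*' : push -> stack = [T, *] (size 2)
  Action 5: shift 'id' : push -> stack = [T, *, id] (size 3)
  Action 6: reduce by F -> id : pop 1, push F -> stack = [T, *, F] (size 3)
Final stack size: 3

3
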